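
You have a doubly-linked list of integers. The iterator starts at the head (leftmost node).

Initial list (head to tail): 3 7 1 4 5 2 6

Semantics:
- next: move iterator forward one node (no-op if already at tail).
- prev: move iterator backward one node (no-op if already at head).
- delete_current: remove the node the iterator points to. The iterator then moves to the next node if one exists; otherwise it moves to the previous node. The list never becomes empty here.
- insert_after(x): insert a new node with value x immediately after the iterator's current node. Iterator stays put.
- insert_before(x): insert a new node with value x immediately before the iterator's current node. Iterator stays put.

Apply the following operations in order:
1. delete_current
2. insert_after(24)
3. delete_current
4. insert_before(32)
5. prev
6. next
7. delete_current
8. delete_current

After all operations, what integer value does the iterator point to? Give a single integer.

After 1 (delete_current): list=[7, 1, 4, 5, 2, 6] cursor@7
After 2 (insert_after(24)): list=[7, 24, 1, 4, 5, 2, 6] cursor@7
After 3 (delete_current): list=[24, 1, 4, 5, 2, 6] cursor@24
After 4 (insert_before(32)): list=[32, 24, 1, 4, 5, 2, 6] cursor@24
After 5 (prev): list=[32, 24, 1, 4, 5, 2, 6] cursor@32
After 6 (next): list=[32, 24, 1, 4, 5, 2, 6] cursor@24
After 7 (delete_current): list=[32, 1, 4, 5, 2, 6] cursor@1
After 8 (delete_current): list=[32, 4, 5, 2, 6] cursor@4

Answer: 4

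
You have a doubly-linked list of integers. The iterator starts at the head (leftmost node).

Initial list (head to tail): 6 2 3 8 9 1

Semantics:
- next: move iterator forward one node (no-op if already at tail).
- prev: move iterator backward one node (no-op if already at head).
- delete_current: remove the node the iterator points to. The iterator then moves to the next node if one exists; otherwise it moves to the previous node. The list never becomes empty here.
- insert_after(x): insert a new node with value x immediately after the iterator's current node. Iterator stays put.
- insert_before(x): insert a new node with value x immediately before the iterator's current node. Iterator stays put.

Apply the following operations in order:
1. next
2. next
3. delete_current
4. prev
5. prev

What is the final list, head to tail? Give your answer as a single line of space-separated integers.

Answer: 6 2 8 9 1

Derivation:
After 1 (next): list=[6, 2, 3, 8, 9, 1] cursor@2
After 2 (next): list=[6, 2, 3, 8, 9, 1] cursor@3
After 3 (delete_current): list=[6, 2, 8, 9, 1] cursor@8
After 4 (prev): list=[6, 2, 8, 9, 1] cursor@2
After 5 (prev): list=[6, 2, 8, 9, 1] cursor@6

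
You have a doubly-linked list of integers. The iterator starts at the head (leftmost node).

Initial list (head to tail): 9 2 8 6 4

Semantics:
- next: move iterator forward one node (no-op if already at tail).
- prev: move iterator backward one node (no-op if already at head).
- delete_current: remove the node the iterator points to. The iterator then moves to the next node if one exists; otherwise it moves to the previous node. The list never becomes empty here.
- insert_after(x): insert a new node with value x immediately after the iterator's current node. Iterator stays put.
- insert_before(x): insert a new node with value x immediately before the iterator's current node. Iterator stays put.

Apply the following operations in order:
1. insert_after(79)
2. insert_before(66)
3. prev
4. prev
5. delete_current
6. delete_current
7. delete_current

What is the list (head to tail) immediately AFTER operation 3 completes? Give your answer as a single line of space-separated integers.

After 1 (insert_after(79)): list=[9, 79, 2, 8, 6, 4] cursor@9
After 2 (insert_before(66)): list=[66, 9, 79, 2, 8, 6, 4] cursor@9
After 3 (prev): list=[66, 9, 79, 2, 8, 6, 4] cursor@66

Answer: 66 9 79 2 8 6 4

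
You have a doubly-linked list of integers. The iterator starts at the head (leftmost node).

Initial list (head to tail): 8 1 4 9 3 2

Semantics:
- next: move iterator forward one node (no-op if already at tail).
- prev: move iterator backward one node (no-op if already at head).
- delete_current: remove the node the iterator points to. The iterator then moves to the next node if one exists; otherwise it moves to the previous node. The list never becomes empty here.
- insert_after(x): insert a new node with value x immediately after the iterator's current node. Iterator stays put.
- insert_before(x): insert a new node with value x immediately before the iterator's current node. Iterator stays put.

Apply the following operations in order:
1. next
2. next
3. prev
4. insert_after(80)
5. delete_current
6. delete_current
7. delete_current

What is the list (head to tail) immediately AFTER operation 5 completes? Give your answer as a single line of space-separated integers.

Answer: 8 80 4 9 3 2

Derivation:
After 1 (next): list=[8, 1, 4, 9, 3, 2] cursor@1
After 2 (next): list=[8, 1, 4, 9, 3, 2] cursor@4
After 3 (prev): list=[8, 1, 4, 9, 3, 2] cursor@1
After 4 (insert_after(80)): list=[8, 1, 80, 4, 9, 3, 2] cursor@1
After 5 (delete_current): list=[8, 80, 4, 9, 3, 2] cursor@80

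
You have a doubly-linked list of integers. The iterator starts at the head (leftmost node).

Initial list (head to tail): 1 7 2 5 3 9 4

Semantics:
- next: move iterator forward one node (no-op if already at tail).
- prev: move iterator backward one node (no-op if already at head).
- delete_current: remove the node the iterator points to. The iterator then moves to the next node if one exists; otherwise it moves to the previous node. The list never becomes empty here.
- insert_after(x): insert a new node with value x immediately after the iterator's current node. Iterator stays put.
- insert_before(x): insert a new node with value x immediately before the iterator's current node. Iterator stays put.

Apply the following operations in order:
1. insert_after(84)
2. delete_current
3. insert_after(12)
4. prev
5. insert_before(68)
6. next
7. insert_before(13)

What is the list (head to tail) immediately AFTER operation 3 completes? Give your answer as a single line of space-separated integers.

After 1 (insert_after(84)): list=[1, 84, 7, 2, 5, 3, 9, 4] cursor@1
After 2 (delete_current): list=[84, 7, 2, 5, 3, 9, 4] cursor@84
After 3 (insert_after(12)): list=[84, 12, 7, 2, 5, 3, 9, 4] cursor@84

Answer: 84 12 7 2 5 3 9 4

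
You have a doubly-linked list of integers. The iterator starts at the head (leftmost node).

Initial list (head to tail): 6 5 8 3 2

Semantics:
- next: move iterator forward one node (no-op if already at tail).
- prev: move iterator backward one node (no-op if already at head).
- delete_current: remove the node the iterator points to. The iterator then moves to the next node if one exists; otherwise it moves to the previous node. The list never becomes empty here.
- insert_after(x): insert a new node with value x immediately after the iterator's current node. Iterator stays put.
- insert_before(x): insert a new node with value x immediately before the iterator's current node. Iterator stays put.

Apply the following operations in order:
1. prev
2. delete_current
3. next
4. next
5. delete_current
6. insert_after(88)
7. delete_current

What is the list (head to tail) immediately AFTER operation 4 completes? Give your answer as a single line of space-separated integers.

After 1 (prev): list=[6, 5, 8, 3, 2] cursor@6
After 2 (delete_current): list=[5, 8, 3, 2] cursor@5
After 3 (next): list=[5, 8, 3, 2] cursor@8
After 4 (next): list=[5, 8, 3, 2] cursor@3

Answer: 5 8 3 2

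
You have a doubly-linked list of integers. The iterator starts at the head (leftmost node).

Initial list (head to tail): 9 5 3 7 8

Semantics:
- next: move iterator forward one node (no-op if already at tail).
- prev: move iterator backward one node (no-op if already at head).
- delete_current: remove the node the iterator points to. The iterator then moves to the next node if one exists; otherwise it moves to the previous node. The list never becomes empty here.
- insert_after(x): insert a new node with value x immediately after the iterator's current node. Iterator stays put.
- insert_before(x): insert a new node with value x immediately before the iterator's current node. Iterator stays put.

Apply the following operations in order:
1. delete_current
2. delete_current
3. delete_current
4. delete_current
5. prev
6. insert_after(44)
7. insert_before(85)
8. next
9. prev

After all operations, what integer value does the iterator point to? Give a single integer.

After 1 (delete_current): list=[5, 3, 7, 8] cursor@5
After 2 (delete_current): list=[3, 7, 8] cursor@3
After 3 (delete_current): list=[7, 8] cursor@7
After 4 (delete_current): list=[8] cursor@8
After 5 (prev): list=[8] cursor@8
After 6 (insert_after(44)): list=[8, 44] cursor@8
After 7 (insert_before(85)): list=[85, 8, 44] cursor@8
After 8 (next): list=[85, 8, 44] cursor@44
After 9 (prev): list=[85, 8, 44] cursor@8

Answer: 8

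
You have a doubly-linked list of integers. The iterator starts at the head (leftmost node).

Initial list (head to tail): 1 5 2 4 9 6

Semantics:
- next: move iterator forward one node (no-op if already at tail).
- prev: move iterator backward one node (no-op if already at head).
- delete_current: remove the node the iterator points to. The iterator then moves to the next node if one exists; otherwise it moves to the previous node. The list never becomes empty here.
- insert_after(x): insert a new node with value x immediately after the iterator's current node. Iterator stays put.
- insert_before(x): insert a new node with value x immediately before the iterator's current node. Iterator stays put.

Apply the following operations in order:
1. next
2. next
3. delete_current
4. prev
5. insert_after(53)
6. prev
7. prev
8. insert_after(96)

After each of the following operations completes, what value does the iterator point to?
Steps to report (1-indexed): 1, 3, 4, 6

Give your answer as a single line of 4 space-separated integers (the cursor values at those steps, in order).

Answer: 5 4 5 1

Derivation:
After 1 (next): list=[1, 5, 2, 4, 9, 6] cursor@5
After 2 (next): list=[1, 5, 2, 4, 9, 6] cursor@2
After 3 (delete_current): list=[1, 5, 4, 9, 6] cursor@4
After 4 (prev): list=[1, 5, 4, 9, 6] cursor@5
After 5 (insert_after(53)): list=[1, 5, 53, 4, 9, 6] cursor@5
After 6 (prev): list=[1, 5, 53, 4, 9, 6] cursor@1
After 7 (prev): list=[1, 5, 53, 4, 9, 6] cursor@1
After 8 (insert_after(96)): list=[1, 96, 5, 53, 4, 9, 6] cursor@1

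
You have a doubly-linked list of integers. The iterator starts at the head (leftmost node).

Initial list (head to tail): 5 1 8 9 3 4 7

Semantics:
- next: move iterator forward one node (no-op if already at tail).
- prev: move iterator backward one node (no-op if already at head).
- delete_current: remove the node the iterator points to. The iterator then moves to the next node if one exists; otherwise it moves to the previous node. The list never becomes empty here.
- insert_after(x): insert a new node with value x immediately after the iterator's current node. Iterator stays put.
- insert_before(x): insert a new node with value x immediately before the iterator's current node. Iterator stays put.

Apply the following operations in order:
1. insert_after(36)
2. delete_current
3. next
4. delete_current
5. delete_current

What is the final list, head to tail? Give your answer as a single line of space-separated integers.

After 1 (insert_after(36)): list=[5, 36, 1, 8, 9, 3, 4, 7] cursor@5
After 2 (delete_current): list=[36, 1, 8, 9, 3, 4, 7] cursor@36
After 3 (next): list=[36, 1, 8, 9, 3, 4, 7] cursor@1
After 4 (delete_current): list=[36, 8, 9, 3, 4, 7] cursor@8
After 5 (delete_current): list=[36, 9, 3, 4, 7] cursor@9

Answer: 36 9 3 4 7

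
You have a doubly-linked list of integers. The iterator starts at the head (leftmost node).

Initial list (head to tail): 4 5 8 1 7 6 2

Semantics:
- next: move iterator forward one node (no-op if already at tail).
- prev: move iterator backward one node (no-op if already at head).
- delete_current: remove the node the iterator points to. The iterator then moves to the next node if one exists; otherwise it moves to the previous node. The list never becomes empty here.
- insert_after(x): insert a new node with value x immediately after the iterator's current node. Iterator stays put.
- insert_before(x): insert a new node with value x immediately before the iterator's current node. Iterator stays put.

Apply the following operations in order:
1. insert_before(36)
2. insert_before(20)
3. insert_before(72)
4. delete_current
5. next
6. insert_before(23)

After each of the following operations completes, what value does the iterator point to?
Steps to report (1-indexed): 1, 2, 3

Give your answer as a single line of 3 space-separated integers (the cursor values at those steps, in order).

After 1 (insert_before(36)): list=[36, 4, 5, 8, 1, 7, 6, 2] cursor@4
After 2 (insert_before(20)): list=[36, 20, 4, 5, 8, 1, 7, 6, 2] cursor@4
After 3 (insert_before(72)): list=[36, 20, 72, 4, 5, 8, 1, 7, 6, 2] cursor@4
After 4 (delete_current): list=[36, 20, 72, 5, 8, 1, 7, 6, 2] cursor@5
After 5 (next): list=[36, 20, 72, 5, 8, 1, 7, 6, 2] cursor@8
After 6 (insert_before(23)): list=[36, 20, 72, 5, 23, 8, 1, 7, 6, 2] cursor@8

Answer: 4 4 4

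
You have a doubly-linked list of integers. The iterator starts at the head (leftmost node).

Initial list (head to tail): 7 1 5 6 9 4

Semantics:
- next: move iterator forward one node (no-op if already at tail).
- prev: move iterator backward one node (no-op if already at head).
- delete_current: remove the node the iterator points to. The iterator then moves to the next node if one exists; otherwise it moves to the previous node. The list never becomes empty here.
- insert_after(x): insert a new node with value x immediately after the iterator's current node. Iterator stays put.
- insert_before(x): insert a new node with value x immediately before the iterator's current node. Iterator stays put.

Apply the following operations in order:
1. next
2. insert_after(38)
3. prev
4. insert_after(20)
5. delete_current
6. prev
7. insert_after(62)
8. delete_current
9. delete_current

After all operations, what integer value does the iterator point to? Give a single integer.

After 1 (next): list=[7, 1, 5, 6, 9, 4] cursor@1
After 2 (insert_after(38)): list=[7, 1, 38, 5, 6, 9, 4] cursor@1
After 3 (prev): list=[7, 1, 38, 5, 6, 9, 4] cursor@7
After 4 (insert_after(20)): list=[7, 20, 1, 38, 5, 6, 9, 4] cursor@7
After 5 (delete_current): list=[20, 1, 38, 5, 6, 9, 4] cursor@20
After 6 (prev): list=[20, 1, 38, 5, 6, 9, 4] cursor@20
After 7 (insert_after(62)): list=[20, 62, 1, 38, 5, 6, 9, 4] cursor@20
After 8 (delete_current): list=[62, 1, 38, 5, 6, 9, 4] cursor@62
After 9 (delete_current): list=[1, 38, 5, 6, 9, 4] cursor@1

Answer: 1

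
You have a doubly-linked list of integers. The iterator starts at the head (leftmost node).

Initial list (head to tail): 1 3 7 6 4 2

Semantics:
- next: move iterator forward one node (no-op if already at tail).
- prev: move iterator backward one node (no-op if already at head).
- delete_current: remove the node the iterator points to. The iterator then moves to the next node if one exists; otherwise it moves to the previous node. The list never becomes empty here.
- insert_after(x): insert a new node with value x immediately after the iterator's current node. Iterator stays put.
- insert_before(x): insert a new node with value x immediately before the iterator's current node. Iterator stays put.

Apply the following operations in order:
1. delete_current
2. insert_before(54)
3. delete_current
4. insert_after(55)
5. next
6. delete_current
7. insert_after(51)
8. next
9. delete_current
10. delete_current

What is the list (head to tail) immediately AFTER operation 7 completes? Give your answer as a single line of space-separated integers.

After 1 (delete_current): list=[3, 7, 6, 4, 2] cursor@3
After 2 (insert_before(54)): list=[54, 3, 7, 6, 4, 2] cursor@3
After 3 (delete_current): list=[54, 7, 6, 4, 2] cursor@7
After 4 (insert_after(55)): list=[54, 7, 55, 6, 4, 2] cursor@7
After 5 (next): list=[54, 7, 55, 6, 4, 2] cursor@55
After 6 (delete_current): list=[54, 7, 6, 4, 2] cursor@6
After 7 (insert_after(51)): list=[54, 7, 6, 51, 4, 2] cursor@6

Answer: 54 7 6 51 4 2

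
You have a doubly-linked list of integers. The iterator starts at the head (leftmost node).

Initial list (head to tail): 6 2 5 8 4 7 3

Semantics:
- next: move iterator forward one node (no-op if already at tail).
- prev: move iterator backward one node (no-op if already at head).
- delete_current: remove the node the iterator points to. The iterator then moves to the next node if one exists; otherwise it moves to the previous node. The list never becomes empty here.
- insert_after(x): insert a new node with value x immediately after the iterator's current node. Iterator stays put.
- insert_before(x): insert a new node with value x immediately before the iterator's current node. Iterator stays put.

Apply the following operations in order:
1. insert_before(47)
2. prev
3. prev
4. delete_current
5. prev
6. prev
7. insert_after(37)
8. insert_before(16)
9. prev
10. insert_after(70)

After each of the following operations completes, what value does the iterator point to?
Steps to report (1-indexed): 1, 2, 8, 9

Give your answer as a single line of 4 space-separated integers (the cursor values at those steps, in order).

Answer: 6 47 6 16

Derivation:
After 1 (insert_before(47)): list=[47, 6, 2, 5, 8, 4, 7, 3] cursor@6
After 2 (prev): list=[47, 6, 2, 5, 8, 4, 7, 3] cursor@47
After 3 (prev): list=[47, 6, 2, 5, 8, 4, 7, 3] cursor@47
After 4 (delete_current): list=[6, 2, 5, 8, 4, 7, 3] cursor@6
After 5 (prev): list=[6, 2, 5, 8, 4, 7, 3] cursor@6
After 6 (prev): list=[6, 2, 5, 8, 4, 7, 3] cursor@6
After 7 (insert_after(37)): list=[6, 37, 2, 5, 8, 4, 7, 3] cursor@6
After 8 (insert_before(16)): list=[16, 6, 37, 2, 5, 8, 4, 7, 3] cursor@6
After 9 (prev): list=[16, 6, 37, 2, 5, 8, 4, 7, 3] cursor@16
After 10 (insert_after(70)): list=[16, 70, 6, 37, 2, 5, 8, 4, 7, 3] cursor@16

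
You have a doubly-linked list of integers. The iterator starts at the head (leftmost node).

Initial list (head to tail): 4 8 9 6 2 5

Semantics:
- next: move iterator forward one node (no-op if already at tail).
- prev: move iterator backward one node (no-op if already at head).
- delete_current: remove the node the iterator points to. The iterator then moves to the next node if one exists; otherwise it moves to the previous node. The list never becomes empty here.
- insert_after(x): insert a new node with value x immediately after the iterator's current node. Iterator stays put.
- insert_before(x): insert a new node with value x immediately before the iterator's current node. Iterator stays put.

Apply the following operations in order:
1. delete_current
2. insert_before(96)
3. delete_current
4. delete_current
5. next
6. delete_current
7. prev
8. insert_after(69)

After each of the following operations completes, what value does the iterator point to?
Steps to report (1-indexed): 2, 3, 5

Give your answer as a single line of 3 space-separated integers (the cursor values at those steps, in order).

After 1 (delete_current): list=[8, 9, 6, 2, 5] cursor@8
After 2 (insert_before(96)): list=[96, 8, 9, 6, 2, 5] cursor@8
After 3 (delete_current): list=[96, 9, 6, 2, 5] cursor@9
After 4 (delete_current): list=[96, 6, 2, 5] cursor@6
After 5 (next): list=[96, 6, 2, 5] cursor@2
After 6 (delete_current): list=[96, 6, 5] cursor@5
After 7 (prev): list=[96, 6, 5] cursor@6
After 8 (insert_after(69)): list=[96, 6, 69, 5] cursor@6

Answer: 8 9 2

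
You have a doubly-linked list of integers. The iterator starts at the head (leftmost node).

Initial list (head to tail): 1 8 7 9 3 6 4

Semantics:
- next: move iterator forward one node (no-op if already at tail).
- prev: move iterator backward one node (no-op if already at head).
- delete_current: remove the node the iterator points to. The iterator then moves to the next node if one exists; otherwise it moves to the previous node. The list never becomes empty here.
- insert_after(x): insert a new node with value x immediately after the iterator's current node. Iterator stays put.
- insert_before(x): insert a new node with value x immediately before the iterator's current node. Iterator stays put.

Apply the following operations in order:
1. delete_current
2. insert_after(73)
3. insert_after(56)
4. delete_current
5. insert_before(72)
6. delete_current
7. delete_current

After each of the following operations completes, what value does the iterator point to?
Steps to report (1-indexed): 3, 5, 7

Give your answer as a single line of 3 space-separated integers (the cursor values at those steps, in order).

Answer: 8 56 7

Derivation:
After 1 (delete_current): list=[8, 7, 9, 3, 6, 4] cursor@8
After 2 (insert_after(73)): list=[8, 73, 7, 9, 3, 6, 4] cursor@8
After 3 (insert_after(56)): list=[8, 56, 73, 7, 9, 3, 6, 4] cursor@8
After 4 (delete_current): list=[56, 73, 7, 9, 3, 6, 4] cursor@56
After 5 (insert_before(72)): list=[72, 56, 73, 7, 9, 3, 6, 4] cursor@56
After 6 (delete_current): list=[72, 73, 7, 9, 3, 6, 4] cursor@73
After 7 (delete_current): list=[72, 7, 9, 3, 6, 4] cursor@7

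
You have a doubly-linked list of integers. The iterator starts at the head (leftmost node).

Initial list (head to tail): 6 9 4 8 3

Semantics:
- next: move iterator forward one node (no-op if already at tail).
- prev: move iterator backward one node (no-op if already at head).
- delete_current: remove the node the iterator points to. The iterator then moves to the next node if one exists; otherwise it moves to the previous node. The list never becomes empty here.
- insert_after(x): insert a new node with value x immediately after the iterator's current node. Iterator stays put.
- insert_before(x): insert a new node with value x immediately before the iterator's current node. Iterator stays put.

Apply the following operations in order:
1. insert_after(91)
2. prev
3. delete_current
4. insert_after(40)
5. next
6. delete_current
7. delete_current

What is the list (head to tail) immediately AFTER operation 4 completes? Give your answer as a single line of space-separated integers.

After 1 (insert_after(91)): list=[6, 91, 9, 4, 8, 3] cursor@6
After 2 (prev): list=[6, 91, 9, 4, 8, 3] cursor@6
After 3 (delete_current): list=[91, 9, 4, 8, 3] cursor@91
After 4 (insert_after(40)): list=[91, 40, 9, 4, 8, 3] cursor@91

Answer: 91 40 9 4 8 3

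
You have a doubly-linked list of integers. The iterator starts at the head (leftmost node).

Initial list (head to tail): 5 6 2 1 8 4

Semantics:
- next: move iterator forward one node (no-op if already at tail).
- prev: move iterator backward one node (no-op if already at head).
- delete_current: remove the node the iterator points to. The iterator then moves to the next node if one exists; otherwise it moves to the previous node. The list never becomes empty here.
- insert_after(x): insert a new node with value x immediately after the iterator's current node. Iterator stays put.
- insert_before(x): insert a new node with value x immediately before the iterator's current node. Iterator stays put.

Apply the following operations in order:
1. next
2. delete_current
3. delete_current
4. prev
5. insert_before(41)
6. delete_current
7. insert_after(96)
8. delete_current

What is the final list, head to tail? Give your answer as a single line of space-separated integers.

Answer: 41 96 8 4

Derivation:
After 1 (next): list=[5, 6, 2, 1, 8, 4] cursor@6
After 2 (delete_current): list=[5, 2, 1, 8, 4] cursor@2
After 3 (delete_current): list=[5, 1, 8, 4] cursor@1
After 4 (prev): list=[5, 1, 8, 4] cursor@5
After 5 (insert_before(41)): list=[41, 5, 1, 8, 4] cursor@5
After 6 (delete_current): list=[41, 1, 8, 4] cursor@1
After 7 (insert_after(96)): list=[41, 1, 96, 8, 4] cursor@1
After 8 (delete_current): list=[41, 96, 8, 4] cursor@96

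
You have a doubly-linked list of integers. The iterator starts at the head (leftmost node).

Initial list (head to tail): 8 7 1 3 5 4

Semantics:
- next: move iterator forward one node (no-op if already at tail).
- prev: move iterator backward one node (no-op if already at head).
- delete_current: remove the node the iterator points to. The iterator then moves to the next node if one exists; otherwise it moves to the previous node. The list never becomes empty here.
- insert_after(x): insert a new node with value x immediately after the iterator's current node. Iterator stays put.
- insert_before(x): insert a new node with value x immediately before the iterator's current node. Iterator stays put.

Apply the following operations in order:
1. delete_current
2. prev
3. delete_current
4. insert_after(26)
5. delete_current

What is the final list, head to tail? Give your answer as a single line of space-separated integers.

After 1 (delete_current): list=[7, 1, 3, 5, 4] cursor@7
After 2 (prev): list=[7, 1, 3, 5, 4] cursor@7
After 3 (delete_current): list=[1, 3, 5, 4] cursor@1
After 4 (insert_after(26)): list=[1, 26, 3, 5, 4] cursor@1
After 5 (delete_current): list=[26, 3, 5, 4] cursor@26

Answer: 26 3 5 4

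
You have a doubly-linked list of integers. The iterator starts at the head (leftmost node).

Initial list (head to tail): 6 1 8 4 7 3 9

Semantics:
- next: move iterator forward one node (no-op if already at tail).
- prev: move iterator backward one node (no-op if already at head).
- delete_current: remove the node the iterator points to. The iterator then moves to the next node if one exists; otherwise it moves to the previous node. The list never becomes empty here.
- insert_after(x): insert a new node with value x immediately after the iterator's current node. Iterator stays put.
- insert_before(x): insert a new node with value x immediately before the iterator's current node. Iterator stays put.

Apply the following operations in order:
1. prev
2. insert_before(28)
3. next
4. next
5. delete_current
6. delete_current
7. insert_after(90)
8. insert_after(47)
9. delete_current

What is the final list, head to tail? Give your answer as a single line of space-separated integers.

After 1 (prev): list=[6, 1, 8, 4, 7, 3, 9] cursor@6
After 2 (insert_before(28)): list=[28, 6, 1, 8, 4, 7, 3, 9] cursor@6
After 3 (next): list=[28, 6, 1, 8, 4, 7, 3, 9] cursor@1
After 4 (next): list=[28, 6, 1, 8, 4, 7, 3, 9] cursor@8
After 5 (delete_current): list=[28, 6, 1, 4, 7, 3, 9] cursor@4
After 6 (delete_current): list=[28, 6, 1, 7, 3, 9] cursor@7
After 7 (insert_after(90)): list=[28, 6, 1, 7, 90, 3, 9] cursor@7
After 8 (insert_after(47)): list=[28, 6, 1, 7, 47, 90, 3, 9] cursor@7
After 9 (delete_current): list=[28, 6, 1, 47, 90, 3, 9] cursor@47

Answer: 28 6 1 47 90 3 9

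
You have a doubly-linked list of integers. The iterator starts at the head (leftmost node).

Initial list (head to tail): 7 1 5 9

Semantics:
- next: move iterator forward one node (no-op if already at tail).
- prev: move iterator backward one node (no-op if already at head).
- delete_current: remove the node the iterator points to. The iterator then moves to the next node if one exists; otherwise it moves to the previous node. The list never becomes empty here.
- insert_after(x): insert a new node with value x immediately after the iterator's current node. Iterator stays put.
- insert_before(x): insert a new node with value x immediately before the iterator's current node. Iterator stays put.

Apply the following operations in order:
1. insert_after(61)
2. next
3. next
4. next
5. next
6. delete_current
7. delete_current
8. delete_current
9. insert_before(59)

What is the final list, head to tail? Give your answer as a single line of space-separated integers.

After 1 (insert_after(61)): list=[7, 61, 1, 5, 9] cursor@7
After 2 (next): list=[7, 61, 1, 5, 9] cursor@61
After 3 (next): list=[7, 61, 1, 5, 9] cursor@1
After 4 (next): list=[7, 61, 1, 5, 9] cursor@5
After 5 (next): list=[7, 61, 1, 5, 9] cursor@9
After 6 (delete_current): list=[7, 61, 1, 5] cursor@5
After 7 (delete_current): list=[7, 61, 1] cursor@1
After 8 (delete_current): list=[7, 61] cursor@61
After 9 (insert_before(59)): list=[7, 59, 61] cursor@61

Answer: 7 59 61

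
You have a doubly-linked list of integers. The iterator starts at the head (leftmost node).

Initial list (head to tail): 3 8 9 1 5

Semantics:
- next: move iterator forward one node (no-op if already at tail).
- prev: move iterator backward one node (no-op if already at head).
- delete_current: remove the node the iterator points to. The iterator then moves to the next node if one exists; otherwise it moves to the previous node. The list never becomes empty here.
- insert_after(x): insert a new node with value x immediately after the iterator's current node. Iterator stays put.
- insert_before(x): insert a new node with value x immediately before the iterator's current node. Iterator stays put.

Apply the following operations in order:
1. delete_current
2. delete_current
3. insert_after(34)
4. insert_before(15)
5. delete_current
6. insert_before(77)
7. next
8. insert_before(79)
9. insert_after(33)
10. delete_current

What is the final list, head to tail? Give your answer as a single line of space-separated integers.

Answer: 15 77 34 79 33 5

Derivation:
After 1 (delete_current): list=[8, 9, 1, 5] cursor@8
After 2 (delete_current): list=[9, 1, 5] cursor@9
After 3 (insert_after(34)): list=[9, 34, 1, 5] cursor@9
After 4 (insert_before(15)): list=[15, 9, 34, 1, 5] cursor@9
After 5 (delete_current): list=[15, 34, 1, 5] cursor@34
After 6 (insert_before(77)): list=[15, 77, 34, 1, 5] cursor@34
After 7 (next): list=[15, 77, 34, 1, 5] cursor@1
After 8 (insert_before(79)): list=[15, 77, 34, 79, 1, 5] cursor@1
After 9 (insert_after(33)): list=[15, 77, 34, 79, 1, 33, 5] cursor@1
After 10 (delete_current): list=[15, 77, 34, 79, 33, 5] cursor@33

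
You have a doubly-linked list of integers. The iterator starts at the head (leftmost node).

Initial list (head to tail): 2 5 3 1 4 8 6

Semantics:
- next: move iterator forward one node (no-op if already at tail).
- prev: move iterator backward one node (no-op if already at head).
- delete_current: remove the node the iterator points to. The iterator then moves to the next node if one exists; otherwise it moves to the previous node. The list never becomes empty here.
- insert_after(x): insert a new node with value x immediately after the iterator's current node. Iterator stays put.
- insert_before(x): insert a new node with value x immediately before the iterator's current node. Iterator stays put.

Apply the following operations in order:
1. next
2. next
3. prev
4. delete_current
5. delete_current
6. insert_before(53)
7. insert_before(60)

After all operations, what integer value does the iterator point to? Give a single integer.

Answer: 1

Derivation:
After 1 (next): list=[2, 5, 3, 1, 4, 8, 6] cursor@5
After 2 (next): list=[2, 5, 3, 1, 4, 8, 6] cursor@3
After 3 (prev): list=[2, 5, 3, 1, 4, 8, 6] cursor@5
After 4 (delete_current): list=[2, 3, 1, 4, 8, 6] cursor@3
After 5 (delete_current): list=[2, 1, 4, 8, 6] cursor@1
After 6 (insert_before(53)): list=[2, 53, 1, 4, 8, 6] cursor@1
After 7 (insert_before(60)): list=[2, 53, 60, 1, 4, 8, 6] cursor@1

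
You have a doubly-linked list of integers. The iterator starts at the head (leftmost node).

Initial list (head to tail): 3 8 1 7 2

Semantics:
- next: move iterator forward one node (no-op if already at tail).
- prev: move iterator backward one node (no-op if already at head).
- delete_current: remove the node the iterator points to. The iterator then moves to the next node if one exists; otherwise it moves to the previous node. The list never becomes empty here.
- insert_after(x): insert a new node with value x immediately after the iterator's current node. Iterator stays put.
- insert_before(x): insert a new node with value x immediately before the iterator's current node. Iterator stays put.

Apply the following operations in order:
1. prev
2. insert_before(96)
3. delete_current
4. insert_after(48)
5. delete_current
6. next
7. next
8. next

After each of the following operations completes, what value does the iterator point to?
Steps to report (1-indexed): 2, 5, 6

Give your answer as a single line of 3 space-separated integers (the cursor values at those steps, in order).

Answer: 3 48 1

Derivation:
After 1 (prev): list=[3, 8, 1, 7, 2] cursor@3
After 2 (insert_before(96)): list=[96, 3, 8, 1, 7, 2] cursor@3
After 3 (delete_current): list=[96, 8, 1, 7, 2] cursor@8
After 4 (insert_after(48)): list=[96, 8, 48, 1, 7, 2] cursor@8
After 5 (delete_current): list=[96, 48, 1, 7, 2] cursor@48
After 6 (next): list=[96, 48, 1, 7, 2] cursor@1
After 7 (next): list=[96, 48, 1, 7, 2] cursor@7
After 8 (next): list=[96, 48, 1, 7, 2] cursor@2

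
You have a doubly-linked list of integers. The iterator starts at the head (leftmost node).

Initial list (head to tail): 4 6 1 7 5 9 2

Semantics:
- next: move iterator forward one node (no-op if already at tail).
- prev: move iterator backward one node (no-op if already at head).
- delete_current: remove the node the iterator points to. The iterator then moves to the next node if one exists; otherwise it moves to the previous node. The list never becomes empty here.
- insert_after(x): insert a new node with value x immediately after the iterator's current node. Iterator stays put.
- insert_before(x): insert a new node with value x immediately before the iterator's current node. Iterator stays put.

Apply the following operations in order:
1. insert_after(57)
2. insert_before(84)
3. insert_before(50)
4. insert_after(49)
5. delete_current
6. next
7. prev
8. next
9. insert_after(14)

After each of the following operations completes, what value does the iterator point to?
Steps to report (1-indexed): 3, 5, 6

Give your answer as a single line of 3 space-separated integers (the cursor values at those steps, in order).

Answer: 4 49 57

Derivation:
After 1 (insert_after(57)): list=[4, 57, 6, 1, 7, 5, 9, 2] cursor@4
After 2 (insert_before(84)): list=[84, 4, 57, 6, 1, 7, 5, 9, 2] cursor@4
After 3 (insert_before(50)): list=[84, 50, 4, 57, 6, 1, 7, 5, 9, 2] cursor@4
After 4 (insert_after(49)): list=[84, 50, 4, 49, 57, 6, 1, 7, 5, 9, 2] cursor@4
After 5 (delete_current): list=[84, 50, 49, 57, 6, 1, 7, 5, 9, 2] cursor@49
After 6 (next): list=[84, 50, 49, 57, 6, 1, 7, 5, 9, 2] cursor@57
After 7 (prev): list=[84, 50, 49, 57, 6, 1, 7, 5, 9, 2] cursor@49
After 8 (next): list=[84, 50, 49, 57, 6, 1, 7, 5, 9, 2] cursor@57
After 9 (insert_after(14)): list=[84, 50, 49, 57, 14, 6, 1, 7, 5, 9, 2] cursor@57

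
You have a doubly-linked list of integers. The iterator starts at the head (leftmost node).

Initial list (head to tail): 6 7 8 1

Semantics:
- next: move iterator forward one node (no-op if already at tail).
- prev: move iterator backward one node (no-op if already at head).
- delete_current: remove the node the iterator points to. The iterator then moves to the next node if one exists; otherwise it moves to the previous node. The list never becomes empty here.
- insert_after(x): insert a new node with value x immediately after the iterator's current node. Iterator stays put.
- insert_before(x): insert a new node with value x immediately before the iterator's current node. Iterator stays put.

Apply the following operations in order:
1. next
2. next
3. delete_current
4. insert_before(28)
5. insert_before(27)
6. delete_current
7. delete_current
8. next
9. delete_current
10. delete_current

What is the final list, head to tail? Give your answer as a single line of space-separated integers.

After 1 (next): list=[6, 7, 8, 1] cursor@7
After 2 (next): list=[6, 7, 8, 1] cursor@8
After 3 (delete_current): list=[6, 7, 1] cursor@1
After 4 (insert_before(28)): list=[6, 7, 28, 1] cursor@1
After 5 (insert_before(27)): list=[6, 7, 28, 27, 1] cursor@1
After 6 (delete_current): list=[6, 7, 28, 27] cursor@27
After 7 (delete_current): list=[6, 7, 28] cursor@28
After 8 (next): list=[6, 7, 28] cursor@28
After 9 (delete_current): list=[6, 7] cursor@7
After 10 (delete_current): list=[6] cursor@6

Answer: 6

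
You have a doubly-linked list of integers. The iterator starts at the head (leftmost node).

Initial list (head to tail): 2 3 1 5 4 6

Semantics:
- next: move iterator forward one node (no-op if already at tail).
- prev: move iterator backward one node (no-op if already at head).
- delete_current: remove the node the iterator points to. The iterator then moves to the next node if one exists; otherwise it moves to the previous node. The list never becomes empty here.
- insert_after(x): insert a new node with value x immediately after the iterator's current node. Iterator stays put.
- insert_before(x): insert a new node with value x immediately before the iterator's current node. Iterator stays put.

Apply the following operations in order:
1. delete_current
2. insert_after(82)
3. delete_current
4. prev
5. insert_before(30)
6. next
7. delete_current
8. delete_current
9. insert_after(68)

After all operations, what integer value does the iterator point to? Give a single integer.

Answer: 4

Derivation:
After 1 (delete_current): list=[3, 1, 5, 4, 6] cursor@3
After 2 (insert_after(82)): list=[3, 82, 1, 5, 4, 6] cursor@3
After 3 (delete_current): list=[82, 1, 5, 4, 6] cursor@82
After 4 (prev): list=[82, 1, 5, 4, 6] cursor@82
After 5 (insert_before(30)): list=[30, 82, 1, 5, 4, 6] cursor@82
After 6 (next): list=[30, 82, 1, 5, 4, 6] cursor@1
After 7 (delete_current): list=[30, 82, 5, 4, 6] cursor@5
After 8 (delete_current): list=[30, 82, 4, 6] cursor@4
After 9 (insert_after(68)): list=[30, 82, 4, 68, 6] cursor@4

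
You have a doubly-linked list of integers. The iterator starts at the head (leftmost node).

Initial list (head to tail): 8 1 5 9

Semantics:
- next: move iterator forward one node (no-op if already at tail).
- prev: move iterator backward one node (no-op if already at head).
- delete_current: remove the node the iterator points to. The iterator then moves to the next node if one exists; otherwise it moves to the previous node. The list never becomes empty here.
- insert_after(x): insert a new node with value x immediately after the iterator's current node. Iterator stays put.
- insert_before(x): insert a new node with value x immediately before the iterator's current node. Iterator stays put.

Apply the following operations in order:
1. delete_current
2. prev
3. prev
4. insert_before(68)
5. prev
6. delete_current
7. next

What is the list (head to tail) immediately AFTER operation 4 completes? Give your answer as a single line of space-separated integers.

After 1 (delete_current): list=[1, 5, 9] cursor@1
After 2 (prev): list=[1, 5, 9] cursor@1
After 3 (prev): list=[1, 5, 9] cursor@1
After 4 (insert_before(68)): list=[68, 1, 5, 9] cursor@1

Answer: 68 1 5 9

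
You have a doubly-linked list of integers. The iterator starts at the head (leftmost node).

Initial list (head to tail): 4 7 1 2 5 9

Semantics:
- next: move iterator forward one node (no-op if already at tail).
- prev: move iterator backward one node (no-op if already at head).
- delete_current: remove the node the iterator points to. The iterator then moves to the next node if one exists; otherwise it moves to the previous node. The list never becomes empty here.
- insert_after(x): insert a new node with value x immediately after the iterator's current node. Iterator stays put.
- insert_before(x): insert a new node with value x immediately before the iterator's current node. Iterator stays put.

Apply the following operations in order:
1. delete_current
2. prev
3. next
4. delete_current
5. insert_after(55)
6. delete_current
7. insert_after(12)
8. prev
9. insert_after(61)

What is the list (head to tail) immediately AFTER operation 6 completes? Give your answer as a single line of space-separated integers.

Answer: 7 55 5 9

Derivation:
After 1 (delete_current): list=[7, 1, 2, 5, 9] cursor@7
After 2 (prev): list=[7, 1, 2, 5, 9] cursor@7
After 3 (next): list=[7, 1, 2, 5, 9] cursor@1
After 4 (delete_current): list=[7, 2, 5, 9] cursor@2
After 5 (insert_after(55)): list=[7, 2, 55, 5, 9] cursor@2
After 6 (delete_current): list=[7, 55, 5, 9] cursor@55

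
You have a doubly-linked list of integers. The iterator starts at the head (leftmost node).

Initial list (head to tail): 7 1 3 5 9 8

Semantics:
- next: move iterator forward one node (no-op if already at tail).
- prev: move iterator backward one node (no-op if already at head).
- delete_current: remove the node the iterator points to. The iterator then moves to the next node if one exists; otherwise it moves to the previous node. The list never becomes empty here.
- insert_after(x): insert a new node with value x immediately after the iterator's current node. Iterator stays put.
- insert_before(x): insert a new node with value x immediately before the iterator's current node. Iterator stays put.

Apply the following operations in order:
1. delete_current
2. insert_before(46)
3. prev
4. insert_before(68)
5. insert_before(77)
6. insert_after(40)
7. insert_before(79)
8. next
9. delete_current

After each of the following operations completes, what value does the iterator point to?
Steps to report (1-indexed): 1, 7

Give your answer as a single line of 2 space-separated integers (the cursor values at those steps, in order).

After 1 (delete_current): list=[1, 3, 5, 9, 8] cursor@1
After 2 (insert_before(46)): list=[46, 1, 3, 5, 9, 8] cursor@1
After 3 (prev): list=[46, 1, 3, 5, 9, 8] cursor@46
After 4 (insert_before(68)): list=[68, 46, 1, 3, 5, 9, 8] cursor@46
After 5 (insert_before(77)): list=[68, 77, 46, 1, 3, 5, 9, 8] cursor@46
After 6 (insert_after(40)): list=[68, 77, 46, 40, 1, 3, 5, 9, 8] cursor@46
After 7 (insert_before(79)): list=[68, 77, 79, 46, 40, 1, 3, 5, 9, 8] cursor@46
After 8 (next): list=[68, 77, 79, 46, 40, 1, 3, 5, 9, 8] cursor@40
After 9 (delete_current): list=[68, 77, 79, 46, 1, 3, 5, 9, 8] cursor@1

Answer: 1 46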